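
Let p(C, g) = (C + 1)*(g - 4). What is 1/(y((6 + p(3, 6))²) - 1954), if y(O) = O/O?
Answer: -1/1953 ≈ -0.00051203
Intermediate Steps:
p(C, g) = (1 + C)*(-4 + g)
y(O) = 1
1/(y((6 + p(3, 6))²) - 1954) = 1/(1 - 1954) = 1/(-1953) = -1/1953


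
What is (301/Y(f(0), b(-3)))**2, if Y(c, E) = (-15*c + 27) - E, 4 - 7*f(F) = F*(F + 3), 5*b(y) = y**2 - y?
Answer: 110986225/314721 ≈ 352.65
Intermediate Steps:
b(y) = -y/5 + y**2/5 (b(y) = (y**2 - y)/5 = -y/5 + y**2/5)
f(F) = 4/7 - F*(3 + F)/7 (f(F) = 4/7 - F*(F + 3)/7 = 4/7 - F*(3 + F)/7)
Y(c, E) = 27 - E - 15*c (Y(c, E) = (27 - 15*c) - E = 27 - E - 15*c)
(301/Y(f(0), b(-3)))**2 = (301/(27 - (-3)*(-1 - 3)/5 - 15*(4/7 - 3/7*0 - 1/7*0**2)))**2 = (301/(27 - (-3)*(-4)/5 - 15*(4/7 + 0 - 1/7*0)))**2 = (301/(27 - 1*12/5 - 15*(4/7 + 0 + 0)))**2 = (301/(27 - 12/5 - 15*4/7))**2 = (301/(27 - 12/5 - 60/7))**2 = (301/(561/35))**2 = (301*(35/561))**2 = (10535/561)**2 = 110986225/314721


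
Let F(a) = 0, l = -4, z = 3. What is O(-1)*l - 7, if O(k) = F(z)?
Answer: -7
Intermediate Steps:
O(k) = 0
O(-1)*l - 7 = 0*(-4) - 7 = 0 - 7 = -7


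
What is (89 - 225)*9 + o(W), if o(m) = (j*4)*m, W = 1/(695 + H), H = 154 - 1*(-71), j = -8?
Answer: -140764/115 ≈ -1224.0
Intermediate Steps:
H = 225 (H = 154 + 71 = 225)
W = 1/920 (W = 1/(695 + 225) = 1/920 ≈ 0.0010870)
o(m) = -32*m (o(m) = (-8*4)*m = -32*m)
(89 - 225)*9 + o(W) = (89 - 225)*9 - 32*1/920 = -136*9 - 4/115 = -1224 - 4/115 = -140764/115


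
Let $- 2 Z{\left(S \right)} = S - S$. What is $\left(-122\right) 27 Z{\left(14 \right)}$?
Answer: $0$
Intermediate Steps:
$Z{\left(S \right)} = 0$ ($Z{\left(S \right)} = - \frac{S - S}{2} = \left(- \frac{1}{2}\right) 0 = 0$)
$\left(-122\right) 27 Z{\left(14 \right)} = \left(-122\right) 27 \cdot 0 = \left(-3294\right) 0 = 0$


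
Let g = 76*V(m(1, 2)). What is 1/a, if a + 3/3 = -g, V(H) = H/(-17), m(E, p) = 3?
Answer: 17/211 ≈ 0.080569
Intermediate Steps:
V(H) = -H/17 (V(H) = H*(-1/17) = -H/17)
g = -228/17 (g = 76*(-1/17*3) = 76*(-3/17) = -228/17 ≈ -13.412)
a = 211/17 (a = -1 - 1*(-228/17) = -1 + 228/17 = 211/17 ≈ 12.412)
1/a = 1/(211/17) = 17/211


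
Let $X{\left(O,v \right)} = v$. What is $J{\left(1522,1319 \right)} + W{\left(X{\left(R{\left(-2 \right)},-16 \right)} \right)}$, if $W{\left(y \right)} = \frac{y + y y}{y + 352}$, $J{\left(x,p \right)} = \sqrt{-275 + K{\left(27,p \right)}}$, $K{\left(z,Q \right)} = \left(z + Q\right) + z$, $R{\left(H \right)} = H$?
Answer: $\frac{5}{7} + 3 \sqrt{122} \approx 33.85$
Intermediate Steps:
$K{\left(z,Q \right)} = Q + 2 z$ ($K{\left(z,Q \right)} = \left(Q + z\right) + z = Q + 2 z$)
$J{\left(x,p \right)} = \sqrt{-221 + p}$ ($J{\left(x,p \right)} = \sqrt{-275 + \left(p + 2 \cdot 27\right)} = \sqrt{-275 + \left(p + 54\right)} = \sqrt{-275 + \left(54 + p\right)} = \sqrt{-221 + p}$)
$W{\left(y \right)} = \frac{y + y^{2}}{352 + y}$
$J{\left(1522,1319 \right)} + W{\left(X{\left(R{\left(-2 \right)},-16 \right)} \right)} = \sqrt{-221 + 1319} - \frac{16 \left(1 - 16\right)}{352 - 16} = \sqrt{1098} - 16 \cdot \frac{1}{336} \left(-15\right) = 3 \sqrt{122} - \frac{1}{21} \left(-15\right) = 3 \sqrt{122} + \frac{5}{7} = \frac{5}{7} + 3 \sqrt{122}$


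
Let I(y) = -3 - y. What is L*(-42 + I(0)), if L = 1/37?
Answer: -45/37 ≈ -1.2162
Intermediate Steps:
L = 1/37 ≈ 0.027027
L*(-42 + I(0)) = (-42 + (-3 - 1*0))/37 = (-42 + (-3 + 0))/37 = (-42 - 3)/37 = (1/37)*(-45) = -45/37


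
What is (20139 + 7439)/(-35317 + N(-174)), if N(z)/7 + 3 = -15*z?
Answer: -13789/8534 ≈ -1.6158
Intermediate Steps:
N(z) = -21 - 105*z (N(z) = -21 + 7*(-15*z) = -21 - 105*z)
(20139 + 7439)/(-35317 + N(-174)) = (20139 + 7439)/(-35317 + (-21 - 105*(-174))) = 27578/(-35317 + (-21 + 18270)) = 27578/(-35317 + 18249) = 27578/(-17068) = 27578*(-1/17068) = -13789/8534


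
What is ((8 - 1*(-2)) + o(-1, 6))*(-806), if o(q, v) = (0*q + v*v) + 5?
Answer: -41106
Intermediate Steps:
o(q, v) = 5 + v² (o(q, v) = (0 + v²) + 5 = v² + 5 = 5 + v²)
((8 - 1*(-2)) + o(-1, 6))*(-806) = ((8 - 1*(-2)) + (5 + 6²))*(-806) = ((8 + 2) + (5 + 36))*(-806) = (10 + 41)*(-806) = 51*(-806) = -41106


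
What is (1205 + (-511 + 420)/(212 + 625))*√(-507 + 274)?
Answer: 1008494*I*√233/837 ≈ 18392.0*I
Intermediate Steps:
(1205 + (-511 + 420)/(212 + 625))*√(-507 + 274) = (1205 - 91/837)*√(-233) = (1205 - 91*1/837)*(I*√233) = (1205 - 91/837)*(I*√233) = 1008494*(I*√233)/837 = 1008494*I*√233/837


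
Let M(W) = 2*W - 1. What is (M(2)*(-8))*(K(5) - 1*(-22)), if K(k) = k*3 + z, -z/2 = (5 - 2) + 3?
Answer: -600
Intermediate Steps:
z = -12 (z = -2*((5 - 2) + 3) = -2*(3 + 3) = -2*6 = -12)
K(k) = -12 + 3*k (K(k) = k*3 - 12 = 3*k - 12 = -12 + 3*k)
M(W) = -1 + 2*W
(M(2)*(-8))*(K(5) - 1*(-22)) = ((-1 + 2*2)*(-8))*((-12 + 3*5) - 1*(-22)) = ((-1 + 4)*(-8))*((-12 + 15) + 22) = (3*(-8))*(3 + 22) = -24*25 = -600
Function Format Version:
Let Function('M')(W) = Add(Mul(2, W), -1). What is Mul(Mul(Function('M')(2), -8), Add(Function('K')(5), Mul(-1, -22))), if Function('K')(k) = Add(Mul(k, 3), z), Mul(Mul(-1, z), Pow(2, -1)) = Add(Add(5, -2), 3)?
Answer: -600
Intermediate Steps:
z = -12 (z = Mul(-2, Add(Add(5, -2), 3)) = Mul(-2, Add(3, 3)) = Mul(-2, 6) = -12)
Function('K')(k) = Add(-12, Mul(3, k)) (Function('K')(k) = Add(Mul(k, 3), -12) = Add(Mul(3, k), -12) = Add(-12, Mul(3, k)))
Function('M')(W) = Add(-1, Mul(2, W))
Mul(Mul(Function('M')(2), -8), Add(Function('K')(5), Mul(-1, -22))) = Mul(Mul(Add(-1, Mul(2, 2)), -8), Add(Add(-12, Mul(3, 5)), Mul(-1, -22))) = Mul(Mul(Add(-1, 4), -8), Add(Add(-12, 15), 22)) = Mul(Mul(3, -8), Add(3, 22)) = Mul(-24, 25) = -600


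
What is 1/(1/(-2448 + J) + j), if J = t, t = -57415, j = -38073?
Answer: -59863/2279164000 ≈ -2.6265e-5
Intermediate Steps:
J = -57415
1/(1/(-2448 + J) + j) = 1/(1/(-2448 - 57415) - 38073) = 1/(1/(-59863) - 38073) = 1/(-1/59863 - 38073) = 1/(-2279164000/59863) = -59863/2279164000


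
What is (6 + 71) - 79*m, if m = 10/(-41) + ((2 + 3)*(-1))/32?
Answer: 142499/1312 ≈ 108.61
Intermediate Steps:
m = -525/1312 (m = 10*(-1/41) + (5*(-1))*(1/32) = -10/41 - 5*1/32 = -10/41 - 5/32 = -525/1312 ≈ -0.40015)
(6 + 71) - 79*m = (6 + 71) - 79*(-525/1312) = 77 + 41475/1312 = 142499/1312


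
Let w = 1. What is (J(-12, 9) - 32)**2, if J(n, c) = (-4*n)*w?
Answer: 256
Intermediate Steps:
J(n, c) = -4*n (J(n, c) = -4*n*1 = -4*n)
(J(-12, 9) - 32)**2 = (-4*(-12) - 32)**2 = (48 - 32)**2 = 16**2 = 256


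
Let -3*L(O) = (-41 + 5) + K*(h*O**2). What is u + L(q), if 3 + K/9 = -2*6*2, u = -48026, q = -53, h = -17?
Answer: -3916007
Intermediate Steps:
K = -243 (K = -27 + 9*(-2*6*2) = -27 + 9*(-12*2) = -27 + 9*(-24) = -27 - 216 = -243)
L(O) = 12 - 1377*O**2 (L(O) = -((-41 + 5) - (-4131)*O**2)/3 = -(-36 + 4131*O**2)/3 = 12 - 1377*O**2)
u + L(q) = -48026 + (12 - 1377*(-53)**2) = -48026 + (12 - 1377*2809) = -48026 + (12 - 3867993) = -48026 - 3867981 = -3916007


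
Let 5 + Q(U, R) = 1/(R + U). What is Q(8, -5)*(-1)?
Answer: 14/3 ≈ 4.6667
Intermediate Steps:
Q(U, R) = -5 + 1/(R + U)
Q(8, -5)*(-1) = ((1 - 5*(-5) - 5*8)/(-5 + 8))*(-1) = ((1 + 25 - 40)/3)*(-1) = ((1/3)*(-14))*(-1) = -14/3*(-1) = 14/3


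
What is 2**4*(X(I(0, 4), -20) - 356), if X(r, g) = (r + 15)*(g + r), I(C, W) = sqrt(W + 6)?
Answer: -10336 - 80*sqrt(10) ≈ -10589.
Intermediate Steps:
I(C, W) = sqrt(6 + W)
X(r, g) = (15 + r)*(g + r)
2**4*(X(I(0, 4), -20) - 356) = 2**4*(((sqrt(6 + 4))**2 + 15*(-20) + 15*sqrt(6 + 4) - 20*sqrt(6 + 4)) - 356) = 16*(((sqrt(10))**2 - 300 + 15*sqrt(10) - 20*sqrt(10)) - 356) = 16*((10 - 300 + 15*sqrt(10) - 20*sqrt(10)) - 356) = 16*((-290 - 5*sqrt(10)) - 356) = 16*(-646 - 5*sqrt(10)) = -10336 - 80*sqrt(10)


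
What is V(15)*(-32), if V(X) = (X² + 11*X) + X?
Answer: -12960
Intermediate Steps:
V(X) = X² + 12*X
V(15)*(-32) = (15*(12 + 15))*(-32) = (15*27)*(-32) = 405*(-32) = -12960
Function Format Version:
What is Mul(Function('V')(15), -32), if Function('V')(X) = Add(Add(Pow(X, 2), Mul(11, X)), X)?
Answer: -12960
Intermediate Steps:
Function('V')(X) = Add(Pow(X, 2), Mul(12, X))
Mul(Function('V')(15), -32) = Mul(Mul(15, Add(12, 15)), -32) = Mul(Mul(15, 27), -32) = Mul(405, -32) = -12960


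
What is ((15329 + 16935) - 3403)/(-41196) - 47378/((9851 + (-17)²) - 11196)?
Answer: 80054453/1812624 ≈ 44.165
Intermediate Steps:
((15329 + 16935) - 3403)/(-41196) - 47378/((9851 + (-17)²) - 11196) = (32264 - 3403)*(-1/41196) - 47378/((9851 + 289) - 11196) = 28861*(-1/41196) - 47378/(10140 - 11196) = -28861/41196 - 47378/(-1056) = -28861/41196 - 47378*(-1/1056) = -28861/41196 + 23689/528 = 80054453/1812624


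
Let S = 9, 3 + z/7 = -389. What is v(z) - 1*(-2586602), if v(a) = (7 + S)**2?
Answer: 2586858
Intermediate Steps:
z = -2744 (z = -21 + 7*(-389) = -21 - 2723 = -2744)
v(a) = 256 (v(a) = (7 + 9)**2 = 16**2 = 256)
v(z) - 1*(-2586602) = 256 - 1*(-2586602) = 256 + 2586602 = 2586858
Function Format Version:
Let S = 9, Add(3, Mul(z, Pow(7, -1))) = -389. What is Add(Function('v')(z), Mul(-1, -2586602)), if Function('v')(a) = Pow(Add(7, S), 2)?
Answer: 2586858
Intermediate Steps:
z = -2744 (z = Add(-21, Mul(7, -389)) = Add(-21, -2723) = -2744)
Function('v')(a) = 256 (Function('v')(a) = Pow(Add(7, 9), 2) = Pow(16, 2) = 256)
Add(Function('v')(z), Mul(-1, -2586602)) = Add(256, Mul(-1, -2586602)) = Add(256, 2586602) = 2586858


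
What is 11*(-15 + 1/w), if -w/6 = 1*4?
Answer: -3971/24 ≈ -165.46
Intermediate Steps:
w = -24 (w = -6*4 = -24)
11*(-15 + 1/w) = 11*(-15 + 1/(-24)) = 11*(-15 + 1*(-1/24)) = 11*(-15 - 1/24) = 11*(-361/24) = -3971/24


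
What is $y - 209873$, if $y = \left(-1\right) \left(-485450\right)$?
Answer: $275577$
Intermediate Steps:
$y = 485450$
$y - 209873 = 485450 - 209873 = 275577$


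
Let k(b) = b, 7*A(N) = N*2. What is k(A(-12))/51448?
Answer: -3/45017 ≈ -6.6641e-5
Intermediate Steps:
A(N) = 2*N/7 (A(N) = (N*2)/7 = (2*N)/7 = 2*N/7)
k(A(-12))/51448 = ((2/7)*(-12))/51448 = -24/7*1/51448 = -3/45017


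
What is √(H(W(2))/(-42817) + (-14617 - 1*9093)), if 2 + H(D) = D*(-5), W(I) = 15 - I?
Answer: I*√43467433175451/42817 ≈ 153.98*I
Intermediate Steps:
H(D) = -2 - 5*D (H(D) = -2 + D*(-5) = -2 - 5*D)
√(H(W(2))/(-42817) + (-14617 - 1*9093)) = √((-2 - 5*(15 - 1*2))/(-42817) + (-14617 - 1*9093)) = √((-2 - 5*(15 - 2))*(-1/42817) + (-14617 - 9093)) = √((-2 - 5*13)*(-1/42817) - 23710) = √((-2 - 65)*(-1/42817) - 23710) = √(-67*(-1/42817) - 23710) = √(67/42817 - 23710) = √(-1015191003/42817) = I*√43467433175451/42817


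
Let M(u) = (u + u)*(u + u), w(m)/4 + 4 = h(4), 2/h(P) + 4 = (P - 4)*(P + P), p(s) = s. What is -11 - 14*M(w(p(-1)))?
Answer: -18155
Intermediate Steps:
h(P) = 2/(-4 + 2*P*(-4 + P)) (h(P) = 2/(-4 + (P - 4)*(P + P)) = 2/(-4 + (-4 + P)*(2*P)) = 2/(-4 + 2*P*(-4 + P)))
w(m) = -18 (w(m) = -16 + 4/(-2 + 4² - 4*4) = -16 + 4/(-2 + 16 - 16) = -16 + 4/(-2) = -16 + 4*(-½) = -16 - 2 = -18)
M(u) = 4*u² (M(u) = (2*u)*(2*u) = 4*u²)
-11 - 14*M(w(p(-1))) = -11 - 56*(-18)² = -11 - 56*324 = -11 - 14*1296 = -11 - 18144 = -18155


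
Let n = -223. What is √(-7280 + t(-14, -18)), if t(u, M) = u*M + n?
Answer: I*√7251 ≈ 85.153*I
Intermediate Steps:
t(u, M) = -223 + M*u (t(u, M) = u*M - 223 = M*u - 223 = -223 + M*u)
√(-7280 + t(-14, -18)) = √(-7280 + (-223 - 18*(-14))) = √(-7280 + (-223 + 252)) = √(-7280 + 29) = √(-7251) = I*√7251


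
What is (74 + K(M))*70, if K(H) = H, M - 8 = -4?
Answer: 5460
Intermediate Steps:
M = 4 (M = 8 - 4 = 4)
(74 + K(M))*70 = (74 + 4)*70 = 78*70 = 5460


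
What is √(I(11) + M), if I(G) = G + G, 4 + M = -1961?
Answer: I*√1943 ≈ 44.079*I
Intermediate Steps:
M = -1965 (M = -4 - 1961 = -1965)
I(G) = 2*G
√(I(11) + M) = √(2*11 - 1965) = √(22 - 1965) = √(-1943) = I*√1943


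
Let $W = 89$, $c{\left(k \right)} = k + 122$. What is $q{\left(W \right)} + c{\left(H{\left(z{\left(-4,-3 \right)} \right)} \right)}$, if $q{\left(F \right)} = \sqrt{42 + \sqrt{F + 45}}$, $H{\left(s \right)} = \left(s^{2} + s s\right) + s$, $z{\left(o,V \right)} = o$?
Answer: $150 + \sqrt{42 + \sqrt{134}} \approx 157.32$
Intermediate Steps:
$H{\left(s \right)} = s + 2 s^{2}$ ($H{\left(s \right)} = \left(s^{2} + s^{2}\right) + s = 2 s^{2} + s = s + 2 s^{2}$)
$c{\left(k \right)} = 122 + k$
$q{\left(F \right)} = \sqrt{42 + \sqrt{45 + F}}$
$q{\left(W \right)} + c{\left(H{\left(z{\left(-4,-3 \right)} \right)} \right)} = \sqrt{42 + \sqrt{45 + 89}} + \left(122 - 4 \left(1 + 2 \left(-4\right)\right)\right) = \sqrt{42 + \sqrt{134}} + \left(122 - 4 \left(1 - 8\right)\right) = \sqrt{42 + \sqrt{134}} + \left(122 - -28\right) = \sqrt{42 + \sqrt{134}} + \left(122 + 28\right) = \sqrt{42 + \sqrt{134}} + 150 = 150 + \sqrt{42 + \sqrt{134}}$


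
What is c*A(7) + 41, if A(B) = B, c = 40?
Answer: 321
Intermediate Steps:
c*A(7) + 41 = 40*7 + 41 = 280 + 41 = 321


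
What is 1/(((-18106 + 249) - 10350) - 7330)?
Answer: -1/35537 ≈ -2.8140e-5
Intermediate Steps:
1/(((-18106 + 249) - 10350) - 7330) = 1/((-17857 - 10350) - 7330) = 1/(-28207 - 7330) = 1/(-35537) = -1/35537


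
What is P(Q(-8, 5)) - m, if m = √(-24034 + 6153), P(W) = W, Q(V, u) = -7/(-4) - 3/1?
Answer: -5/4 - I*√17881 ≈ -1.25 - 133.72*I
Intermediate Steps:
Q(V, u) = -5/4 (Q(V, u) = -7*(-¼) - 3*1 = 7/4 - 3 = -5/4)
m = I*√17881 (m = √(-17881) = I*√17881 ≈ 133.72*I)
P(Q(-8, 5)) - m = -5/4 - I*√17881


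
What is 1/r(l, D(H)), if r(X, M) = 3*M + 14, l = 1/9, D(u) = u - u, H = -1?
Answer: 1/14 ≈ 0.071429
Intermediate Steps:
D(u) = 0
l = ⅑ ≈ 0.11111
r(X, M) = 14 + 3*M
1/r(l, D(H)) = 1/(14 + 3*0) = 1/(14 + 0) = 1/14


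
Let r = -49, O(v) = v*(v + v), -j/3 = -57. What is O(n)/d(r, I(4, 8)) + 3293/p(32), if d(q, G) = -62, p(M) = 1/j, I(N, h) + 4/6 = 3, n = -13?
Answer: 17456024/31 ≈ 5.6310e+5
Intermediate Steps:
j = 171 (j = -3*(-57) = 171)
I(N, h) = 7/3 (I(N, h) = -⅔ + 3 = 7/3)
O(v) = 2*v² (O(v) = v*(2*v) = 2*v²)
p(M) = 1/171
O(n)/d(r, I(4, 8)) + 3293/p(32) = (2*(-13)²)/(-62) + 3293/(1/171) = (2*169)*(-1/62) + 3293*171 = 338*(-1/62) + 563103 = -169/31 + 563103 = 17456024/31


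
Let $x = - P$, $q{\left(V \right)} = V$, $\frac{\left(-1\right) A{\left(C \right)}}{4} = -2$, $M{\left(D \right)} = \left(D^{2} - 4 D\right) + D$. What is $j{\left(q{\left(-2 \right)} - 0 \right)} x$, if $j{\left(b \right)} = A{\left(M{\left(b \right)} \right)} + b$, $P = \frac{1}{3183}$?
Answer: $- \frac{2}{1061} \approx -0.001885$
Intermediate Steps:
$P = \frac{1}{3183} \approx 0.00031417$
$M{\left(D \right)} = D^{2} - 3 D$
$A{\left(C \right)} = 8$ ($A{\left(C \right)} = \left(-4\right) \left(-2\right) = 8$)
$x = - \frac{1}{3183}$ ($x = \left(-1\right) \frac{1}{3183} = - \frac{1}{3183} \approx -0.00031417$)
$j{\left(b \right)} = 8 + b$
$j{\left(q{\left(-2 \right)} - 0 \right)} x = \left(8 - 2\right) \left(- \frac{1}{3183}\right) = 6 \left(- \frac{1}{3183}\right) = - \frac{2}{1061}$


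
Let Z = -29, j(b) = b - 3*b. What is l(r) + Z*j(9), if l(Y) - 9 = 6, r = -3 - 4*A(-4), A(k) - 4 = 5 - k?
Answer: 537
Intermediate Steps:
j(b) = -2*b
A(k) = 9 - k (A(k) = 4 + (5 - k) = 9 - k)
r = -55 (r = -3 - 4*(9 - 1*(-4)) = -3 - 4*(9 + 4) = -3 - 4*13 = -3 - 52 = -55)
l(Y) = 15 (l(Y) = 9 + 6 = 15)
l(r) + Z*j(9) = 15 - (-58)*9 = 15 - 29*(-18) = 15 + 522 = 537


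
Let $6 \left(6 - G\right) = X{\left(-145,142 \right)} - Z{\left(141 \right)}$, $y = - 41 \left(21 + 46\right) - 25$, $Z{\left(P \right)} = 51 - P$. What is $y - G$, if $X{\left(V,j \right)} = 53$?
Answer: $- \frac{16525}{6} \approx -2754.2$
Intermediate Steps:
$y = -2772$ ($y = \left(-41\right) 67 - 25 = -2747 - 25 = -2772$)
$G = - \frac{107}{6}$ ($G = 6 - \frac{53 - \left(51 - 141\right)}{6} = 6 - \frac{53 - -90}{6} = 6 - \frac{53 + 90}{6} = 6 - \frac{143}{6} = - \frac{107}{6} \approx -17.833$)
$y - G = -2772 - - \frac{107}{6} = -2772 + \frac{107}{6} = - \frac{16525}{6}$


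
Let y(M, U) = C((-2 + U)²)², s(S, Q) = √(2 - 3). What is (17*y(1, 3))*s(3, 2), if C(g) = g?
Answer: 17*I ≈ 17.0*I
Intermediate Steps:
s(S, Q) = I (s(S, Q) = √(-1) = I)
y(M, U) = (-2 + U)⁴ (y(M, U) = ((-2 + U)²)² = (-2 + U)⁴)
(17*y(1, 3))*s(3, 2) = (17*(-2 + 3)⁴)*I = (17*1⁴)*I = (17*1)*I = 17*I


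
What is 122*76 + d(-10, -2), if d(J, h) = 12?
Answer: 9284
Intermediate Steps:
122*76 + d(-10, -2) = 122*76 + 12 = 9272 + 12 = 9284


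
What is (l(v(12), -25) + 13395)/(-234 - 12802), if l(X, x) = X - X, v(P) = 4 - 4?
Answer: -13395/13036 ≈ -1.0275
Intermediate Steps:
v(P) = 0
l(X, x) = 0
(l(v(12), -25) + 13395)/(-234 - 12802) = (0 + 13395)/(-234 - 12802) = 13395/(-13036) = 13395*(-1/13036) = -13395/13036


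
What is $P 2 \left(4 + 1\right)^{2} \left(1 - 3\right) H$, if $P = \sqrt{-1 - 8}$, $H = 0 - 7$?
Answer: $2100 i \approx 2100.0 i$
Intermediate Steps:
$H = -7$
$P = 3 i$ ($P = \sqrt{-9} = 3 i \approx 3.0 i$)
$P 2 \left(4 + 1\right)^{2} \left(1 - 3\right) H = 3 i 2 \left(4 + 1\right)^{2} \left(1 - 3\right) \left(-7\right) = 3 i 2 \cdot 5^{2} \left(1 - 3\right) \left(-7\right) = 3 i 2 \cdot 25 \left(-2\right) \left(-7\right) = 3 i 50 \left(-2\right) \left(-7\right) = 3 i \left(-100\right) \left(-7\right) = - 300 i \left(-7\right) = 2100 i$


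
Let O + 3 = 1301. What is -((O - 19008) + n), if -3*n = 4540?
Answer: 57670/3 ≈ 19223.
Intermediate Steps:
O = 1298 (O = -3 + 1301 = 1298)
n = -4540/3 (n = -⅓*4540 = -4540/3 ≈ -1513.3)
-((O - 19008) + n) = -((1298 - 19008) - 4540/3) = -(-17710 - 4540/3) = -1*(-57670/3) = 57670/3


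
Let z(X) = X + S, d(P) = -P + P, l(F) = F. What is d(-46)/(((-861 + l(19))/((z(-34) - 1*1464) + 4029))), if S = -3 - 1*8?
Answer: 0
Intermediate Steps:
S = -11 (S = -3 - 8 = -11)
d(P) = 0
z(X) = -11 + X (z(X) = X - 11 = -11 + X)
d(-46)/(((-861 + l(19))/((z(-34) - 1*1464) + 4029))) = 0/(((-861 + 19)/(((-11 - 34) - 1*1464) + 4029))) = 0/((-842/((-45 - 1464) + 4029))) = 0/((-842/(-1509 + 4029))) = 0/((-842/2520)) = 0/((-842*1/2520)) = 0/(-421/1260) = 0*(-1260/421) = 0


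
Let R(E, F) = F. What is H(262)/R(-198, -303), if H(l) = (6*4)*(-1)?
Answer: 8/101 ≈ 0.079208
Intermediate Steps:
H(l) = -24 (H(l) = 24*(-1) = -24)
H(262)/R(-198, -303) = -24/(-303) = -24*(-1/303) = 8/101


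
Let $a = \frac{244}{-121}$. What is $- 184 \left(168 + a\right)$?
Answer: $- \frac{3695456}{121} \approx -30541.0$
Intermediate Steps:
$a = - \frac{244}{121}$ ($a = 244 \left(- \frac{1}{121}\right) = - \frac{244}{121} \approx -2.0165$)
$- 184 \left(168 + a\right) = - 184 \left(168 - \frac{244}{121}\right) = \left(-184\right) \frac{20084}{121} = - \frac{3695456}{121}$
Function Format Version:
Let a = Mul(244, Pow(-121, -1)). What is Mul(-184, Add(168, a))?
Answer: Rational(-3695456, 121) ≈ -30541.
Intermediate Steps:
a = Rational(-244, 121) (a = Mul(244, Rational(-1, 121)) = Rational(-244, 121) ≈ -2.0165)
Mul(-184, Add(168, a)) = Mul(-184, Add(168, Rational(-244, 121))) = Mul(-184, Rational(20084, 121)) = Rational(-3695456, 121)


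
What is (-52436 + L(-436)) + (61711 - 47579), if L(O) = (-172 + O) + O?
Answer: -39348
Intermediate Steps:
L(O) = -172 + 2*O
(-52436 + L(-436)) + (61711 - 47579) = (-52436 + (-172 + 2*(-436))) + (61711 - 47579) = (-52436 + (-172 - 872)) + 14132 = (-52436 - 1044) + 14132 = -53480 + 14132 = -39348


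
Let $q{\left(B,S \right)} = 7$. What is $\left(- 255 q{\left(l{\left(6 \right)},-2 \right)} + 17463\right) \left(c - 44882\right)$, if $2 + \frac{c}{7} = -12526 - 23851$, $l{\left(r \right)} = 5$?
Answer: $-4696109730$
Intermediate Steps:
$c = -254653$ ($c = -14 + 7 \left(-12526 - 23851\right) = -14 + 7 \left(-36377\right) = -14 - 254639 = -254653$)
$\left(- 255 q{\left(l{\left(6 \right)},-2 \right)} + 17463\right) \left(c - 44882\right) = \left(\left(-255\right) 7 + 17463\right) \left(-254653 - 44882\right) = \left(-1785 + 17463\right) \left(-299535\right) = 15678 \left(-299535\right) = -4696109730$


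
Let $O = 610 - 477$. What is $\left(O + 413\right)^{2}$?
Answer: $298116$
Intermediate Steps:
$O = 133$ ($O = 610 - 477 = 133$)
$\left(O + 413\right)^{2} = \left(133 + 413\right)^{2} = 546^{2} = 298116$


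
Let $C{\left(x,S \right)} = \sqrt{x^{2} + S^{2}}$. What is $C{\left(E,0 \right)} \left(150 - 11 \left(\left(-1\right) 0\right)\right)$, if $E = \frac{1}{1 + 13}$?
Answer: $\frac{75}{7} \approx 10.714$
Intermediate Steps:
$E = \frac{1}{14} \approx 0.071429$
$C{\left(x,S \right)} = \sqrt{S^{2} + x^{2}}$
$C{\left(E,0 \right)} \left(150 - 11 \left(\left(-1\right) 0\right)\right) = \sqrt{0^{2} + \left(\frac{1}{14}\right)^{2}} \left(150 - 11 \left(\left(-1\right) 0\right)\right) = \sqrt{0 + \frac{1}{196}} \left(150 - 0\right) = \frac{150 + 0}{14} = \frac{1}{14} \cdot 150 = \frac{75}{7}$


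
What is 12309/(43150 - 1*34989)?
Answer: 12309/8161 ≈ 1.5083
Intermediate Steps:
12309/(43150 - 1*34989) = 12309/(43150 - 34989) = 12309/8161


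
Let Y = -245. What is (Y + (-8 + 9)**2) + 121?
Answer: -123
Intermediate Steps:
(Y + (-8 + 9)**2) + 121 = (-245 + (-8 + 9)**2) + 121 = (-245 + 1**2) + 121 = (-245 + 1) + 121 = -244 + 121 = -123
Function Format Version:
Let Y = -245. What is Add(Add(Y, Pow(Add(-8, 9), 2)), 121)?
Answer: -123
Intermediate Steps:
Add(Add(Y, Pow(Add(-8, 9), 2)), 121) = Add(Add(-245, Pow(Add(-8, 9), 2)), 121) = Add(Add(-245, Pow(1, 2)), 121) = Add(Add(-245, 1), 121) = Add(-244, 121) = -123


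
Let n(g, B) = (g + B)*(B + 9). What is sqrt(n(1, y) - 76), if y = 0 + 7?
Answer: 2*sqrt(13) ≈ 7.2111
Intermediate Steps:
y = 7
n(g, B) = (9 + B)*(B + g) (n(g, B) = (B + g)*(9 + B) = (9 + B)*(B + g))
sqrt(n(1, y) - 76) = sqrt((7**2 + 9*7 + 9*1 + 7*1) - 76) = sqrt((49 + 63 + 9 + 7) - 76) = sqrt(128 - 76) = sqrt(52) = 2*sqrt(13)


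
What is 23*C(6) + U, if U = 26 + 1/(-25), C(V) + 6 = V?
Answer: 649/25 ≈ 25.960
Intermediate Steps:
C(V) = -6 + V
U = 649/25 (U = 26 - 1/25 = 649/25 ≈ 25.960)
23*C(6) + U = 23*(-6 + 6) + 649/25 = 23*0 + 649/25 = 0 + 649/25 = 649/25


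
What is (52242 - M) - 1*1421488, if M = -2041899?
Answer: 672653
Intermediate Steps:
(52242 - M) - 1*1421488 = (52242 - 1*(-2041899)) - 1*1421488 = (52242 + 2041899) - 1421488 = 2094141 - 1421488 = 672653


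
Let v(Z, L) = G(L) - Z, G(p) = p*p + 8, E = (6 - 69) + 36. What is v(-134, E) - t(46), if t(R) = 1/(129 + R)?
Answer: 152424/175 ≈ 870.99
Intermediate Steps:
E = -27 (E = -63 + 36 = -27)
G(p) = 8 + p² (G(p) = p² + 8 = 8 + p²)
v(Z, L) = 8 + L² - Z (v(Z, L) = (8 + L²) - Z = 8 + L² - Z)
v(-134, E) - t(46) = (8 + (-27)² - 1*(-134)) - 1/(129 + 46) = (8 + 729 + 134) - 1/175 = 871 - 1*1/175 = 871 - 1/175 = 152424/175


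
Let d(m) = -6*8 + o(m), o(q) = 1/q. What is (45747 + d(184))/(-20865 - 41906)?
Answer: -8408617/11549864 ≈ -0.72803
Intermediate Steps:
d(m) = -48 + 1/m (d(m) = -6*8 + 1/m = -48 + 1/m)
(45747 + d(184))/(-20865 - 41906) = (45747 + (-48 + 1/184))/(-20865 - 41906) = (45747 + (-48 + 1/184))/(-62771) = (45747 - 8831/184)*(-1/62771) = (8408617/184)*(-1/62771) = -8408617/11549864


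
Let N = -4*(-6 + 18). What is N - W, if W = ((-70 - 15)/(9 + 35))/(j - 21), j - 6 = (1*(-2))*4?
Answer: -48661/1012 ≈ -48.084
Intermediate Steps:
N = -48 (N = -4*12 = -48)
j = -2 (j = 6 + (1*(-2))*4 = 6 - 2*4 = 6 - 8 = -2)
W = 85/1012 (W = ((-70 - 15)/(9 + 35))/(-2 - 21) = -85/44/(-23) = -85*1/44*(-1/23) = -85/44*(-1/23) = 85/1012 ≈ 0.083992)
N - W = -48 - 1*85/1012 = -48 - 85/1012 = -48661/1012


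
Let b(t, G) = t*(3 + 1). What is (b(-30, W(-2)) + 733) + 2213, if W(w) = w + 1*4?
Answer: 2826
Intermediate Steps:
W(w) = 4 + w (W(w) = w + 4 = 4 + w)
b(t, G) = 4*t (b(t, G) = t*4 = 4*t)
(b(-30, W(-2)) + 733) + 2213 = (4*(-30) + 733) + 2213 = (-120 + 733) + 2213 = 613 + 2213 = 2826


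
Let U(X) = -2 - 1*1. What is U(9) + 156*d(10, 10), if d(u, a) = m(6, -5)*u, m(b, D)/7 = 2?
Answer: 21837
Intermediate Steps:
U(X) = -3 (U(X) = -2 - 1 = -3)
m(b, D) = 14 (m(b, D) = 7*2 = 14)
d(u, a) = 14*u
U(9) + 156*d(10, 10) = -3 + 156*(14*10) = -3 + 156*140 = -3 + 21840 = 21837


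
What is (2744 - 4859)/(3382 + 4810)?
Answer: -2115/8192 ≈ -0.25818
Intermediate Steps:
(2744 - 4859)/(3382 + 4810) = -2115/8192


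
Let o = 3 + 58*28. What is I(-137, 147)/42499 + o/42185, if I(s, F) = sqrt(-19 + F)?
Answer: 1627/42185 + 8*sqrt(2)/42499 ≈ 0.038834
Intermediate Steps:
o = 1627 (o = 3 + 1624 = 1627)
I(-137, 147)/42499 + o/42185 = sqrt(-19 + 147)/42499 + 1627/42185 = sqrt(128)*(1/42499) + 1627*(1/42185) = (8*sqrt(2))*(1/42499) + 1627/42185 = 8*sqrt(2)/42499 + 1627/42185 = 1627/42185 + 8*sqrt(2)/42499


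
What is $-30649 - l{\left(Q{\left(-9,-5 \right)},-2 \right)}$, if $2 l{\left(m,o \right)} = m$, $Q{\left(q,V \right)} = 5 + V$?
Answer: $-30649$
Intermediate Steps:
$l{\left(m,o \right)} = \frac{m}{2}$
$-30649 - l{\left(Q{\left(-9,-5 \right)},-2 \right)} = -30649 - \frac{5 - 5}{2} = -30649 - \frac{1}{2} \cdot 0 = -30649 - 0 = -30649 + 0 = -30649$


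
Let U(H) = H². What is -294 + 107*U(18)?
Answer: 34374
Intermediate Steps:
-294 + 107*U(18) = -294 + 107*18² = -294 + 107*324 = -294 + 34668 = 34374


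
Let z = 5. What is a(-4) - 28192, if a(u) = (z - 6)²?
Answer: -28191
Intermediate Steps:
a(u) = 1 (a(u) = (5 - 6)² = (-1)² = 1)
a(-4) - 28192 = 1 - 28192 = -28191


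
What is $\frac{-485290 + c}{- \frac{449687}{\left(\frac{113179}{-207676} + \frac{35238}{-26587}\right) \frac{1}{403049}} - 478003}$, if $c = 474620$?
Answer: $- \frac{110190978173870}{1000740979981335292473} \approx -1.1011 \cdot 10^{-7}$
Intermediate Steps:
$\frac{-485290 + c}{- \frac{449687}{\left(\frac{113179}{-207676} + \frac{35238}{-26587}\right) \frac{1}{403049}} - 478003} = \frac{-485290 + 474620}{- \frac{449687}{\left(\frac{113179}{-207676} + \frac{35238}{-26587}\right) \frac{1}{403049}} - 478003} = - \frac{10670}{- \frac{449687}{\left(113179 \left(- \frac{1}{207676}\right) + 35238 \left(- \frac{1}{26587}\right)\right) \frac{1}{403049}} - 478003} = - \frac{10670}{- \frac{449687}{\left(- \frac{113179}{207676} - \frac{35238}{26587}\right) \frac{1}{403049}} - 478003} = - \frac{10670}{- \frac{449687}{\left(- \frac{10327176961}{5521481812}\right) \frac{1}{403049}} - 478003} = - \frac{10670}{- \frac{449687}{- \frac{10327176961}{2225427722844788}} - 478003} = - \frac{10670}{\left(-449687\right) \left(- \frac{2225427722844788}{10327176961}\right) - 478003} = - \frac{10670}{\frac{1000745916402904181356}{10327176961} - 478003} = - \frac{10670}{\frac{1000740979981335292473}{10327176961}} = \left(-10670\right) \frac{10327176961}{1000740979981335292473} = - \frac{110190978173870}{1000740979981335292473}$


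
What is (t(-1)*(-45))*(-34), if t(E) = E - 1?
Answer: -3060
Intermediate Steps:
t(E) = -1 + E
(t(-1)*(-45))*(-34) = ((-1 - 1)*(-45))*(-34) = -2*(-45)*(-34) = 90*(-34) = -3060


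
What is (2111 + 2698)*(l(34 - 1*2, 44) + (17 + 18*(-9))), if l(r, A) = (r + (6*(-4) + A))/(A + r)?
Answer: -13186278/19 ≈ -6.9402e+5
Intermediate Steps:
l(r, A) = (-24 + A + r)/(A + r) (l(r, A) = (r + (-24 + A))/(A + r) = (-24 + A + r)/(A + r))
(2111 + 2698)*(l(34 - 1*2, 44) + (17 + 18*(-9))) = (2111 + 2698)*((-24 + 44 + (34 - 1*2))/(44 + (34 - 1*2)) + (17 + 18*(-9))) = 4809*((-24 + 44 + (34 - 2))/(44 + (34 - 2)) + (17 - 162)) = 4809*((-24 + 44 + 32)/(44 + 32) - 145) = 4809*(52/76 - 145) = 4809*((1/76)*52 - 145) = 4809*(13/19 - 145) = 4809*(-2742/19) = -13186278/19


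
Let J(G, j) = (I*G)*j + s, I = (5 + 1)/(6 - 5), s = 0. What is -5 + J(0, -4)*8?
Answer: -5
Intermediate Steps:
I = 6 (I = 6/1 = 6*1 = 6)
J(G, j) = 6*G*j (J(G, j) = (6*G)*j + 0 = 6*G*j + 0 = 6*G*j)
-5 + J(0, -4)*8 = -5 + (6*0*(-4))*8 = -5 + 0*8 = -5 + 0 = -5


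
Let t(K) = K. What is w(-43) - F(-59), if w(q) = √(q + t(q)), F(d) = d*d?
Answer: -3481 + I*√86 ≈ -3481.0 + 9.2736*I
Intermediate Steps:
F(d) = d²
w(q) = √2*√q (w(q) = √(q + q) = √(2*q) = √2*√q)
w(-43) - F(-59) = √2*√(-43) - 1*(-59)² = √2*(I*√43) - 1*3481 = I*√86 - 3481 = -3481 + I*√86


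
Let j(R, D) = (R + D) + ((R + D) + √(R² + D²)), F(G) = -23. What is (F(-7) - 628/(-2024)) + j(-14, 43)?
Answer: 17867/506 + √2045 ≈ 80.532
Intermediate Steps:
j(R, D) = √(D² + R²) + 2*D + 2*R (j(R, D) = (D + R) + ((D + R) + √(D² + R²)) = (D + R) + (D + R + √(D² + R²)) = √(D² + R²) + 2*D + 2*R)
(F(-7) - 628/(-2024)) + j(-14, 43) = (-23 - 628/(-2024)) + (√(43² + (-14)²) + 2*43 + 2*(-14)) = (-23 - 628*(-1/2024)) + (√(1849 + 196) + 86 - 28) = (-23 + 157/506) + (√2045 + 86 - 28) = -11481/506 + (58 + √2045) = 17867/506 + √2045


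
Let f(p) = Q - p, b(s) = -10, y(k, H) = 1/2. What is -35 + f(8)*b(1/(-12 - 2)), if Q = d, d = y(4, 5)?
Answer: 40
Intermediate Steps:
y(k, H) = 1/2
d = 1/2 ≈ 0.50000
Q = 1/2 ≈ 0.50000
f(p) = 1/2 - p
-35 + f(8)*b(1/(-12 - 2)) = -35 + (1/2 - 1*8)*(-10) = -35 + (1/2 - 8)*(-10) = -35 - 15/2*(-10) = -35 + 75 = 40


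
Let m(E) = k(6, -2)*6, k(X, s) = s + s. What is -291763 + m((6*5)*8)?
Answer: -291787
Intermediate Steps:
k(X, s) = 2*s
m(E) = -24 (m(E) = (2*(-2))*6 = -4*6 = -24)
-291763 + m((6*5)*8) = -291763 - 24 = -291787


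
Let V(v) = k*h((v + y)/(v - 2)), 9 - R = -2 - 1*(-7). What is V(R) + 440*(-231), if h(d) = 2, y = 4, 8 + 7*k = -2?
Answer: -711500/7 ≈ -1.0164e+5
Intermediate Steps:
k = -10/7 (k = -8/7 + (1/7)*(-2) = -8/7 - 2/7 = -10/7 ≈ -1.4286)
R = 4 (R = 9 - (-2 - 1*(-7)) = 9 - (-2 + 7) = 9 - 1*5 = 9 - 5 = 4)
V(v) = -20/7 (V(v) = -10/7*2 = -20/7)
V(R) + 440*(-231) = -20/7 + 440*(-231) = -20/7 - 101640 = -711500/7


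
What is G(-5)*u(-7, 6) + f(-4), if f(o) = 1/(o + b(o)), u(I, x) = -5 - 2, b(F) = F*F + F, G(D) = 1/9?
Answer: -47/72 ≈ -0.65278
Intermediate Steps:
G(D) = 1/9
b(F) = F + F**2 (b(F) = F**2 + F = F + F**2)
u(I, x) = -7
f(o) = 1/(o + o*(1 + o))
G(-5)*u(-7, 6) + f(-4) = (1/9)*(-7) + 1/((-4)*(2 - 4)) = -7/9 - 1/4/(-2) = -7/9 - 1/4*(-1/2) = -7/9 + 1/8 = -47/72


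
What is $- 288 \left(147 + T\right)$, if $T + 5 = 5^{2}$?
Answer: $-48096$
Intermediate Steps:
$T = 20$ ($T = -5 + 5^{2} = -5 + 25 = 20$)
$- 288 \left(147 + T\right) = - 288 \left(147 + 20\right) = \left(-288\right) 167 = -48096$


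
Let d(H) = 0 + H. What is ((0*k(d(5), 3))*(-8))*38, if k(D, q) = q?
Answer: 0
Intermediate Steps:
d(H) = H
((0*k(d(5), 3))*(-8))*38 = ((0*3)*(-8))*38 = (0*(-8))*38 = 0*38 = 0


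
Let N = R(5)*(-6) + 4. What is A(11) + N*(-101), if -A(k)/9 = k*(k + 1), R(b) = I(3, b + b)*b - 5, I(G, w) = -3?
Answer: -13712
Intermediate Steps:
R(b) = -5 - 3*b (R(b) = -3*b - 5 = -5 - 3*b)
A(k) = -9*k*(1 + k) (A(k) = -9*k*(k + 1) = -9*k*(1 + k))
N = 124 (N = (-5 - 3*5)*(-6) + 4 = (-5 - 15)*(-6) + 4 = -20*(-6) + 4 = 120 + 4 = 124)
A(11) + N*(-101) = -9*11*(1 + 11) + 124*(-101) = -9*11*12 - 12524 = -1188 - 12524 = -13712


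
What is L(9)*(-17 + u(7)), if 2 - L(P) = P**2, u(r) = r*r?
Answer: -2528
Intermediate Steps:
u(r) = r**2
L(P) = 2 - P**2
L(9)*(-17 + u(7)) = (2 - 1*9**2)*(-17 + 7**2) = (2 - 1*81)*(-17 + 49) = (2 - 81)*32 = -79*32 = -2528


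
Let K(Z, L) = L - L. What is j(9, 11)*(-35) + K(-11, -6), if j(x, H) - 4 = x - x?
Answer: -140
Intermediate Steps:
K(Z, L) = 0
j(x, H) = 4 (j(x, H) = 4 + (x - x) = 4 + 0 = 4)
j(9, 11)*(-35) + K(-11, -6) = 4*(-35) + 0 = -140 + 0 = -140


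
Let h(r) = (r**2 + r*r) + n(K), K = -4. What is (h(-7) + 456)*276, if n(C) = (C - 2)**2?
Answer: 162840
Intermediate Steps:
n(C) = (-2 + C)**2
h(r) = 36 + 2*r**2 (h(r) = (r**2 + r*r) + (-2 - 4)**2 = (r**2 + r**2) + (-6)**2 = 2*r**2 + 36 = 36 + 2*r**2)
(h(-7) + 456)*276 = ((36 + 2*(-7)**2) + 456)*276 = ((36 + 2*49) + 456)*276 = ((36 + 98) + 456)*276 = (134 + 456)*276 = 590*276 = 162840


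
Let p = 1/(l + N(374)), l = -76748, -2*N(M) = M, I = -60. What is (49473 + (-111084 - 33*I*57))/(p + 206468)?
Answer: 3942841815/15884615579 ≈ 0.24822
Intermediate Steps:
N(M) = -M/2
p = -1/76935 (p = 1/(-76748 - ½*374) = 1/(-76748 - 187) = 1/(-76935) = -1/76935 ≈ -1.2998e-5)
(49473 + (-111084 - 33*I*57))/(p + 206468) = (49473 + (-111084 - 33*(-60)*57))/(-1/76935 + 206468) = (49473 + (-111084 + 1980*57))/(15884615579/76935) = (49473 + (-111084 + 112860))*(76935/15884615579) = (49473 + 1776)*(76935/15884615579) = 51249*(76935/15884615579) = 3942841815/15884615579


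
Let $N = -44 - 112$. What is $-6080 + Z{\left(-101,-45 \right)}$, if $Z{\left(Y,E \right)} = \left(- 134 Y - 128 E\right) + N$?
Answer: $13058$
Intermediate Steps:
$N = -156$ ($N = -44 - 112 = -156$)
$Z{\left(Y,E \right)} = -156 - 134 Y - 128 E$ ($Z{\left(Y,E \right)} = \left(- 134 Y - 128 E\right) - 156 = -156 - 134 Y - 128 E$)
$-6080 + Z{\left(-101,-45 \right)} = -6080 - -19138 = -6080 + \left(-156 + 13534 + 5760\right) = -6080 + 19138 = 13058$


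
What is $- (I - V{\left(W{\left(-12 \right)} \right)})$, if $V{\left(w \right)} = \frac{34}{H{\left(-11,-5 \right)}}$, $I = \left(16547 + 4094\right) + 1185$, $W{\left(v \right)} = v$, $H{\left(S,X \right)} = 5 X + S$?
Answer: $- \frac{392885}{18} \approx -21827.0$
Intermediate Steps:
$H{\left(S,X \right)} = S + 5 X$
$I = 21826$ ($I = 20641 + 1185 = 21826$)
$V{\left(w \right)} = - \frac{17}{18}$ ($V{\left(w \right)} = \frac{34}{-11 + 5 \left(-5\right)} = \frac{34}{-11 - 25} = \frac{34}{-36} = 34 \left(- \frac{1}{36}\right) = - \frac{17}{18}$)
$- (I - V{\left(W{\left(-12 \right)} \right)}) = - (21826 - - \frac{17}{18}) = - (21826 + \frac{17}{18}) = \left(-1\right) \frac{392885}{18} = - \frac{392885}{18}$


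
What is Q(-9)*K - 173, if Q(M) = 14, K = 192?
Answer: 2515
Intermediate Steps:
Q(-9)*K - 173 = 14*192 - 173 = 2688 - 173 = 2515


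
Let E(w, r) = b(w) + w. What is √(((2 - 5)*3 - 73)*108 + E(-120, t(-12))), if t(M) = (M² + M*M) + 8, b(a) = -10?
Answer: I*√8986 ≈ 94.795*I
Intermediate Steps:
t(M) = 8 + 2*M² (t(M) = (M² + M²) + 8 = 2*M² + 8 = 8 + 2*M²)
E(w, r) = -10 + w
√(((2 - 5)*3 - 73)*108 + E(-120, t(-12))) = √(((2 - 5)*3 - 73)*108 + (-10 - 120)) = √((-3*3 - 73)*108 - 130) = √((-9 - 73)*108 - 130) = √(-82*108 - 130) = √(-8856 - 130) = √(-8986) = I*√8986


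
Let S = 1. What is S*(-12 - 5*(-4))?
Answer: 8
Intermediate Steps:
S*(-12 - 5*(-4)) = 1*(-12 - 5*(-4)) = 1*(-12 + 20) = 1*8 = 8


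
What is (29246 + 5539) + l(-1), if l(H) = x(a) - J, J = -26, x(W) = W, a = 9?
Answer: 34820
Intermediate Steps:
l(H) = 35 (l(H) = 9 - 1*(-26) = 9 + 26 = 35)
(29246 + 5539) + l(-1) = (29246 + 5539) + 35 = 34785 + 35 = 34820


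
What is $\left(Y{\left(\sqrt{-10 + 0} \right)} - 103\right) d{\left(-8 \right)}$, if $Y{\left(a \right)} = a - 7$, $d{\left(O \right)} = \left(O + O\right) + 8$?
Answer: $880 - 8 i \sqrt{10} \approx 880.0 - 25.298 i$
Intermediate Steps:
$d{\left(O \right)} = 8 + 2 O$ ($d{\left(O \right)} = 2 O + 8 = 8 + 2 O$)
$Y{\left(a \right)} = -7 + a$
$\left(Y{\left(\sqrt{-10 + 0} \right)} - 103\right) d{\left(-8 \right)} = \left(\left(-7 + \sqrt{-10 + 0}\right) - 103\right) \left(8 + 2 \left(-8\right)\right) = \left(\left(-7 + \sqrt{-10}\right) - 103\right) \left(8 - 16\right) = \left(\left(-7 + i \sqrt{10}\right) - 103\right) \left(-8\right) = \left(-110 + i \sqrt{10}\right) \left(-8\right) = 880 - 8 i \sqrt{10}$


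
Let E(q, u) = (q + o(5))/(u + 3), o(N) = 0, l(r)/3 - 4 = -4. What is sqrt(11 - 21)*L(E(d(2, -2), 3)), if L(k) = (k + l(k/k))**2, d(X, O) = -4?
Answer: 4*I*sqrt(10)/9 ≈ 1.4055*I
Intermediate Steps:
l(r) = 0 (l(r) = 12 + 3*(-4) = 12 - 12 = 0)
E(q, u) = q/(3 + u) (E(q, u) = (q + 0)/(u + 3) = q/(3 + u))
L(k) = k**2 (L(k) = (k + 0)**2 = k**2)
sqrt(11 - 21)*L(E(d(2, -2), 3)) = sqrt(11 - 21)*(-4/(3 + 3))**2 = sqrt(-10)*(-4/6)**2 = (I*sqrt(10))*(-4*1/6)**2 = (I*sqrt(10))*(-2/3)**2 = (I*sqrt(10))*(4/9) = 4*I*sqrt(10)/9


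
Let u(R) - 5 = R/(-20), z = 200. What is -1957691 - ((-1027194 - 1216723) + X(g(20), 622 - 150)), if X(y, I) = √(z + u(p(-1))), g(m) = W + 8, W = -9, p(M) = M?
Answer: 286226 - √20505/10 ≈ 2.8621e+5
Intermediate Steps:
u(R) = 5 - R/20 (u(R) = 5 + R/(-20) = 5 + R*(-1/20) = 5 - R/20)
g(m) = -1 (g(m) = -9 + 8 = -1)
X(y, I) = √20505/10 (X(y, I) = √(200 + (5 - 1/20*(-1))) = √(200 + (5 + 1/20)) = √(200 + 101/20) = √(4101/20) = √20505/10)
-1957691 - ((-1027194 - 1216723) + X(g(20), 622 - 150)) = -1957691 - ((-1027194 - 1216723) + √20505/10) = -1957691 - (-2243917 + √20505/10) = -1957691 + (2243917 - √20505/10) = 286226 - √20505/10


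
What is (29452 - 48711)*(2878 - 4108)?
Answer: 23688570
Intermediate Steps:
(29452 - 48711)*(2878 - 4108) = -19259*(-1230) = 23688570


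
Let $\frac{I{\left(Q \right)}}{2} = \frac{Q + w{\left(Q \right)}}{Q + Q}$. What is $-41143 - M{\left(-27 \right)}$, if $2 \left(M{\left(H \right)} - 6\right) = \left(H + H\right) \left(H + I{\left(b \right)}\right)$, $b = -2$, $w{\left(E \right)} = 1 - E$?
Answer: $- \frac{83783}{2} \approx -41892.0$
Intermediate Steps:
$I{\left(Q \right)} = \frac{1}{Q}$ ($I{\left(Q \right)} = 2 \frac{Q - \left(-1 + Q\right)}{Q + Q} = 2 \cdot 1 \frac{1}{2 Q} = 2 \frac{1}{2 Q} = \frac{1}{Q}$)
$M{\left(H \right)} = 6 + H \left(- \frac{1}{2} + H\right)$ ($M{\left(H \right)} = 6 + \frac{\left(H + H\right) \left(H + \frac{1}{-2}\right)}{2} = 6 + \frac{2 H \left(H - \frac{1}{2}\right)}{2} = 6 + \frac{2 H \left(- \frac{1}{2} + H\right)}{2} = 6 + H \left(- \frac{1}{2} + H\right)$)
$-41143 - M{\left(-27 \right)} = -41143 - \left(6 + \left(-27\right)^{2} - - \frac{27}{2}\right) = -41143 - \left(6 + 729 + \frac{27}{2}\right) = -41143 - \frac{1497}{2} = - \frac{83783}{2}$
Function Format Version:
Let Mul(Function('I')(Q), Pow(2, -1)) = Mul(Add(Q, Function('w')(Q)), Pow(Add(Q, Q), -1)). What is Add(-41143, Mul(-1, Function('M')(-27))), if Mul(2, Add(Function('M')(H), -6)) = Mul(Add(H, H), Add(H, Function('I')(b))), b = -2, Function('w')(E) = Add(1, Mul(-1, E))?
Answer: Rational(-83783, 2) ≈ -41892.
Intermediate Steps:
Function('I')(Q) = Pow(Q, -1) (Function('I')(Q) = Mul(2, Mul(Add(Q, Add(1, Mul(-1, Q))), Pow(Add(Q, Q), -1))) = Mul(2, Mul(1, Pow(Mul(2, Q), -1))) = Mul(2, Mul(1, Mul(Rational(1, 2), Pow(Q, -1)))) = Mul(2, Mul(Rational(1, 2), Pow(Q, -1))) = Pow(Q, -1))
Function('M')(H) = Add(6, Mul(H, Add(Rational(-1, 2), H))) (Function('M')(H) = Add(6, Mul(Rational(1, 2), Mul(Add(H, H), Add(H, Pow(-2, -1))))) = Add(6, Mul(Rational(1, 2), Mul(Mul(2, H), Add(H, Rational(-1, 2))))) = Add(6, Mul(Rational(1, 2), Mul(Mul(2, H), Add(Rational(-1, 2), H)))) = Add(6, Mul(Rational(1, 2), Mul(2, H, Add(Rational(-1, 2), H)))) = Add(6, Mul(H, Add(Rational(-1, 2), H))))
Add(-41143, Mul(-1, Function('M')(-27))) = Add(-41143, Mul(-1, Add(6, Pow(-27, 2), Mul(Rational(-1, 2), -27)))) = Add(-41143, Mul(-1, Add(6, 729, Rational(27, 2)))) = Add(-41143, Mul(-1, Rational(1497, 2))) = Add(-41143, Rational(-1497, 2)) = Rational(-83783, 2)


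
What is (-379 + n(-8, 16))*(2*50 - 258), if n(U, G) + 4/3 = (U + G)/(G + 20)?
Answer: 540518/9 ≈ 60058.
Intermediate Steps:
n(U, G) = -4/3 + (G + U)/(20 + G) (n(U, G) = -4/3 + (U + G)/(G + 20) = -4/3 + (G + U)/(20 + G))
(-379 + n(-8, 16))*(2*50 - 258) = (-379 + (-80 - 1*16 + 3*(-8))/(3*(20 + 16)))*(2*50 - 258) = (-379 + (1/3)*(-80 - 16 - 24)/36)*(100 - 258) = (-379 + (1/3)*(1/36)*(-120))*(-158) = (-379 - 10/9)*(-158) = -3421/9*(-158) = 540518/9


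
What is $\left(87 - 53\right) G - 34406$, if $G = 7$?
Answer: $-34168$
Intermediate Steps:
$\left(87 - 53\right) G - 34406 = \left(87 - 53\right) 7 - 34406 = 34 \cdot 7 - 34406 = 238 - 34406 = -34168$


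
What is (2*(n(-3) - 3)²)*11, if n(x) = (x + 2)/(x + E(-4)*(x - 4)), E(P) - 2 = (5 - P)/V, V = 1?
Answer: 628331/3200 ≈ 196.35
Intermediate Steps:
E(P) = 7 - P (E(P) = 2 + (5 - P)/1 = 2 + (5 - P)*1 = 2 + (5 - P) = 7 - P)
n(x) = (2 + x)/(-44 + 12*x) (n(x) = (x + 2)/(x + (7 - 1*(-4))*(x - 4)) = (2 + x)/(x + (7 + 4)*(-4 + x)) = (2 + x)/(x + 11*(-4 + x)) = (2 + x)/(x + (-44 + 11*x)) = (2 + x)/(-44 + 12*x))
(2*(n(-3) - 3)²)*11 = (2*((2 - 3)/(4*(-11 + 3*(-3))) - 3)²)*11 = (2*((¼)*(-1)/(-11 - 9) - 3)²)*11 = (2*((¼)*(-1)/(-20) - 3)²)*11 = (2*((¼)*(-1/20)*(-1) - 3)²)*11 = (2*(1/80 - 3)²)*11 = (2*(-239/80)²)*11 = (2*(57121/6400))*11 = (57121/3200)*11 = 628331/3200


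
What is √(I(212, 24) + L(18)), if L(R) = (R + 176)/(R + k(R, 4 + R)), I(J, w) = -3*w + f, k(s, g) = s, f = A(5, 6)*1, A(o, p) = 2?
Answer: I*√2326/6 ≈ 8.0381*I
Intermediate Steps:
f = 2 (f = 2*1 = 2)
I(J, w) = 2 - 3*w (I(J, w) = -3*w + 2 = 2 - 3*w)
L(R) = (176 + R)/(2*R) (L(R) = (R + 176)/(R + R) = (176 + R)/((2*R)) = (176 + R)*(1/(2*R)) = (176 + R)/(2*R))
√(I(212, 24) + L(18)) = √((2 - 3*24) + (½)*(176 + 18)/18) = √((2 - 72) + (½)*(1/18)*194) = √(-70 + 97/18) = √(-1163/18) = I*√2326/6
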